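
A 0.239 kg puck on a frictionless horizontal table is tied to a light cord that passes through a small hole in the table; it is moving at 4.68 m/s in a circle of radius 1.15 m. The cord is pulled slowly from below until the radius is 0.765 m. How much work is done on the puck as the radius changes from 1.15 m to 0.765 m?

W ≈ 3.30 J

Central (radial) force ⇒ zero torque about the center ⇒ m v r is constant.
v₂ = v₁ r₁ / r₂ = (4.68)(1.15) / (0.765) = 7.035 m/s.
W = ΔKE = ½m(v₂² − v₁²) = 3.297 J.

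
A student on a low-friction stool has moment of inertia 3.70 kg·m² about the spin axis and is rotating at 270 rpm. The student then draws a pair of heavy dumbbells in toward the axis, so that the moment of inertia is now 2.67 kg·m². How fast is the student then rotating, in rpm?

ω₂ ≈ 374 rpm

No external torque acts about the spin axis, so angular momentum is conserved.
ω₂ = I₁ω₁ / I₂ = (3.700)(270 rpm) / (2.670) = 374.2 rpm.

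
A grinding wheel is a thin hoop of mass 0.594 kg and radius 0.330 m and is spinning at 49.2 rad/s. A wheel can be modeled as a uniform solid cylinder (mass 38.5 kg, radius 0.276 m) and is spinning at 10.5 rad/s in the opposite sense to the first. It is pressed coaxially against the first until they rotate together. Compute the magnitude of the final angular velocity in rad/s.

|ω_f| ≈ 7.98 rad/s

No external torque acts about the common axis, so total angular momentum is conserved.
Moments of inertia: I_A = (0.594)(0.330)² = 0.06469 kg·m²; I_B = ½(38.5)(0.276)² = 1.466 kg·m².
Taking A's sense as positive: L = (0.06469)(49.2) − (1.466)(10.5) = -12.21 kg·m²·rad/s.
Combined I = 0.06469 + 1.466 = 1.531 kg·m².
ω_f = L / I = -12.21 / 1.531 = -7.978 rad/s.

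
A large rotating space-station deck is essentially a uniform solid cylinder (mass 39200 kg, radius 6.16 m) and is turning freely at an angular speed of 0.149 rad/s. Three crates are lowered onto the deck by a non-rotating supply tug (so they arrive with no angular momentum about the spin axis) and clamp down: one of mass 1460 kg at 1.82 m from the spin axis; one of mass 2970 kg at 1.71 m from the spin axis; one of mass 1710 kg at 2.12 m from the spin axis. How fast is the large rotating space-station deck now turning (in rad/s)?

ω_f ≈ 0.145 rad/s

No external torque acts about the spin axis; L_before = L_after.
I_p = ½(39200)(6.16)² = 7.437e+05 kg·m².
Added inertia Σmr² = (1460)(1.82)² + (2970)(1.71)² + (1710)(2.12)² = 21210 kg·m²; I_f = 7.437e+05 + 21210 = 7.649e+05 kg·m².
ω_f = I_p ω_i / I_f = (7.437e+05)(0.149) / 7.649e+05 = 0.1449 rad/s.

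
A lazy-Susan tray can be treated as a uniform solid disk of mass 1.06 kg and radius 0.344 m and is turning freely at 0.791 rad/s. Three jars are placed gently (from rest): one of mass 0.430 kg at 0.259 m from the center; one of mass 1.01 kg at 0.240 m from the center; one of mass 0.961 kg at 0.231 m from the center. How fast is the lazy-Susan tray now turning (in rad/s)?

The added mass arrives with no angular momentum about the center, and any external torque about the center is negligible, so the system's angular momentum is conserved.
I_p = ½(1.06)(0.344)² = 0.06272 kg·m².
Added inertia Σmr² = (0.430)(0.259)² + (1.01)(0.240)² + (0.961)(0.231)² = 0.1383 kg·m²; I_f = 0.06272 + 0.1383 = 0.2010 kg·m².
ω_f = I_p ω_i / I_f = (0.06272)(0.791) / 0.2010 = 0.2468 rad/s.

ω_f ≈ 0.247 rad/s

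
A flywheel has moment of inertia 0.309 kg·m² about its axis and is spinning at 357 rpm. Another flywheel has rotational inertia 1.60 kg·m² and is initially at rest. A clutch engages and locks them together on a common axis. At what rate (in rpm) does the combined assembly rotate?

|ω_f| ≈ 57.8 rpm

No external torque acts about the common axis, so total angular momentum is conserved.
Taking A's sense as positive: L = (0.3090)(357) = 110.3 kg·m²·rpm.
Combined I = 0.3090 + 1.600 = 1.909 kg·m².
ω_f = L / I = 110.3 / 1.909 = 57.79 rpm.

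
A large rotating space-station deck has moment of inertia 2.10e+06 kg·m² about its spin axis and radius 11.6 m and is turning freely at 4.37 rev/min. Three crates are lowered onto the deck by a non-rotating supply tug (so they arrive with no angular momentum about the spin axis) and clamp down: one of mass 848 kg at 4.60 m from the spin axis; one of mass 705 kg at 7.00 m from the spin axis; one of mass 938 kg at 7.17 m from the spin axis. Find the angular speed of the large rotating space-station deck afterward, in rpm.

The added mass arrives with no angular momentum about the spin axis, and any external torque about the spin axis is negligible, so the system's angular momentum is conserved.
Added inertia Σmr² = (848)(4.60)² + (705)(7.00)² + (938)(7.17)² = 1.007e+05 kg·m²; I_f = 2.100e+06 + 1.007e+05 = 2.201e+06 kg·m².
ω_f = I_p ω_i / I_f = (2.100e+06)(4.37) / 2.201e+06 = 4.170 rpm.

ω_f ≈ 4.17 rpm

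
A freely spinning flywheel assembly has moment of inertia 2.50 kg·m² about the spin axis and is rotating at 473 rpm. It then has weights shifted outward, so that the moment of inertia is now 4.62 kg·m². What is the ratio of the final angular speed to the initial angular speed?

With no external torque about the axis, L is conserved: I₁ω₁ = I₂ω₂.
ω₂/ω₁ = I₁/I₂ = 2.500 / 4.620 = 0.5411.

ω₂/ω₁ ≈ 0.541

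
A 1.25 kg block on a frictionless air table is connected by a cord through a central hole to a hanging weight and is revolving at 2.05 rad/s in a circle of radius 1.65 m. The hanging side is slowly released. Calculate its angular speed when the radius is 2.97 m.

ω₂ ≈ 0.633 rad/s

The constraining force is radial, so m r² ω about the center is conserved.
ω₂ = ω₁ (r₁/r₂)² = (2.05)(1.65/2.97)² = 0.6327 rad/s.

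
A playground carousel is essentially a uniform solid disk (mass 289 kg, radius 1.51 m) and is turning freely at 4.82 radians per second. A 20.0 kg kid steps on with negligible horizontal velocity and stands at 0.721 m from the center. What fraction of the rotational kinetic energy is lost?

fraction ≈ 0.0306

The added mass arrives with no angular momentum about the center, and any external torque about the center is negligible, so the system's angular momentum is conserved.
I_p = ½(289)(1.51)² = 329.5 kg·m².
Added inertia Σmr² = (20.0)(0.721)² = 10.40 kg·m²; I_f = 329.5 + 10.40 = 339.9 kg·m².
ω_f = I_p ω_i / I_f = (329.5)(4.82) / 339.9 = 4.673 rad/s.
KE_i = ½(329.5)(4.820 rad/s)² = 3827 J; KE_f = ½(339.9)(4.673)² = 3710 J.
Fraction lost = 0.03059.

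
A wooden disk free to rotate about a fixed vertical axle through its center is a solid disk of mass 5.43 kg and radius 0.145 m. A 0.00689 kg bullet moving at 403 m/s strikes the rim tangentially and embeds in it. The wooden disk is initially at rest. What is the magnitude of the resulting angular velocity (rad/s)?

About the axle the impulsive forces during the collision are internal, so angular momentum about that axis is conserved.
I_p = ½(5.43)(0.145)² = 0.05708 kg·m². Taking the sense of the bullet's angular momentum as positive, L_{bullet} = m v R = (0.00689)(403)(0.145) = 0.4026 kg·m²/s.
L_i = 0 + 0.4026 = 0.4026 kg·m²/s.
After sticking, I_f = I_p + m R² = 0.05708 + (0.00689)(0.145)² = 0.05723 kg·m².
ω_f = L_i / I_f = 0.4026 / 0.05723 = 7.035 rad/s.

|ω_f| ≈ 7.04 rad/s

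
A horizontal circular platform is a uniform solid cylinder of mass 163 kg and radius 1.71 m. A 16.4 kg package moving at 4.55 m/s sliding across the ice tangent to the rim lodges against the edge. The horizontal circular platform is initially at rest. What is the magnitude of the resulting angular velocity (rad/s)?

The axle reaction passes through the central axle and exerts no torque about it; angular momentum about the central axle is conserved through the impact.
I_p = ½(163)(1.71)² = 238.3 kg·m². Taking the sense of the package's angular momentum as positive, L_{package} = m v R = (16.4)(4.55)(1.71) = 127.6 kg·m²/s.
L_i = 0 + 127.6 = 127.6 kg·m²/s.
After sticking, I_f = I_p + m R² = 238.3 + (16.4)(1.71)² = 286.3 kg·m².
ω_f = L_i / I_f = 127.6 / 286.3 = 0.4457 rad/s.

|ω_f| ≈ 0.446 rad/s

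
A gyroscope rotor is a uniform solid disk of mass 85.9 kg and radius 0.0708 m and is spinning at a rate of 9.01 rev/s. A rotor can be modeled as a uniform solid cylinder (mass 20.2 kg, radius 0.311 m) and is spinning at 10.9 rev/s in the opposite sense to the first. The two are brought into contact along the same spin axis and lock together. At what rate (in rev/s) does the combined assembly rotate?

|ω_f| ≈ 7.30 rev/s

The coupling torques are internal; angular momentum about the shared axis is conserved.
Moments of inertia: I_A = ½(85.9)(0.0708)² = 0.2153 kg·m²; I_B = ½(20.2)(0.311)² = 0.9769 kg·m².
Taking A's sense as positive: L = (0.2153)(9.01) − (0.9769)(10.9) = -8.708 kg·m²·rev/s.
Combined I = 0.2153 + 0.9769 = 1.192 kg·m².
ω_f = L / I = -8.708 / 1.192 = -7.304 rev/s.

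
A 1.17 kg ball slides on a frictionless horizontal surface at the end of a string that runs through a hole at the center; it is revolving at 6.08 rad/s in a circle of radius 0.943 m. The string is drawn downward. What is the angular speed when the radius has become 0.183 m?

ω₂ ≈ 161 rad/s

The constraining force is radial, so m r² ω about the center is conserved.
ω₂ = ω₁ (r₁/r₂)² = (6.08)(0.943/0.183)² = 161.4 rad/s.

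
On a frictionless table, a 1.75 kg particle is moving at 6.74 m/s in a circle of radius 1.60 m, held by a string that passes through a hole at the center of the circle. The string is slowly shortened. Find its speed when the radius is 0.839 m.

v₂ ≈ 12.9 m/s

The only horizontal force on the mass is along the cord (radial), so it exerts no torque about the hole and angular momentum m v r is conserved.
v₂ = v₁ r₁ / r₂ = (6.74)(1.60) / (0.839) = 12.85 m/s.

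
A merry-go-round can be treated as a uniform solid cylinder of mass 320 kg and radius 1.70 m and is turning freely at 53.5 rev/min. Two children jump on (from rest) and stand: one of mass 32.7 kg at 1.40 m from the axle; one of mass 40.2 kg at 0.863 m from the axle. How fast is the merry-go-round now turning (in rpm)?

The added mass arrives with no angular momentum about the axle, and any external torque about the axle is negligible, so the system's angular momentum is conserved.
I_p = ½(320)(1.70)² = 462.4 kg·m².
Added inertia Σmr² = (32.7)(1.40)² + (40.2)(0.863)² = 94.03 kg·m²; I_f = 462.4 + 94.03 = 556.4 kg·m².
ω_f = I_p ω_i / I_f = (462.4)(53.5) / 556.4 = 44.46 rpm.

ω_f ≈ 44.5 rpm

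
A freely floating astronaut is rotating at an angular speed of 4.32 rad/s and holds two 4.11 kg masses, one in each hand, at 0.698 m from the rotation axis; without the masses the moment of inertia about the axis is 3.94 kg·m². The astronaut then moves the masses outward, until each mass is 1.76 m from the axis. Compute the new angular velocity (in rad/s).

With no external torque about the axis, L is conserved: I₁ω₁ = I₂ω₂.
I₁ = 3.94 + 2(4.11)(0.698)² = 7.945 kg·m²; I₂ = 3.94 + 2(4.11)(1.76)² = 29.40 kg·m².
ω₂ = I₁ω₁ / I₂ = (7.945)(4.32 rad/s) / (29.40) = 1.167 rad/s.

ω₂ ≈ 1.17 rad/s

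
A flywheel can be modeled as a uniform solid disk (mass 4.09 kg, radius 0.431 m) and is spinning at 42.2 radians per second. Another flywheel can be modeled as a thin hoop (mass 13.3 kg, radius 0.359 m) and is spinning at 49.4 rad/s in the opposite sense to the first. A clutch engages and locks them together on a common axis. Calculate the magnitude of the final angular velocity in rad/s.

|ω_f| ≈ 32.8 rad/s

No external torque acts about the common axis, so total angular momentum is conserved.
Moments of inertia: I_A = ½(4.09)(0.431)² = 0.3799 kg·m²; I_B = (13.3)(0.359)² = 1.714 kg·m².
Taking A's sense as positive: L = (0.3799)(42.2) − (1.714)(49.4) = -68.65 kg·m²·rad/s.
Combined I = 0.3799 + 1.714 = 2.094 kg·m².
ω_f = L / I = -68.65 / 2.094 = -32.78 rad/s.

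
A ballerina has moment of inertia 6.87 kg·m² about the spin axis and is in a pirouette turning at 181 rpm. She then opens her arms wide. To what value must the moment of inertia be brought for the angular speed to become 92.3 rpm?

I₂ ≈ 13.5 kg·m²

No external torque acts about the spin axis, so angular momentum is conserved.
I₂ = I₁ω₁ / ω₂ = (6.87)(181) / (92.3) = 13.47 kg·m².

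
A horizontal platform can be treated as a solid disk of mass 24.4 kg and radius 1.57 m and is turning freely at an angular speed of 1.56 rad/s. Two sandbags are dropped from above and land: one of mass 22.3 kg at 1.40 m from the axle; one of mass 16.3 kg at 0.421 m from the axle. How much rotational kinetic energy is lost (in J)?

No external torque acts about the axle; L_before = L_after.
I_p = ½(24.4)(1.57)² = 30.07 kg·m².
Added inertia Σmr² = (22.3)(1.40)² + (16.3)(0.421)² = 46.60 kg·m²; I_f = 30.07 + 46.60 = 76.67 kg·m².
ω_f = I_p ω_i / I_f = (30.07)(1.56) / 76.67 = 0.6119 rad/s.
KE_i = ½(30.07)(1.560 rad/s)² = 36.59 J; KE_f = ½(76.67)(0.6119)² = 14.35 J.

energy lost ≈ 22.2 J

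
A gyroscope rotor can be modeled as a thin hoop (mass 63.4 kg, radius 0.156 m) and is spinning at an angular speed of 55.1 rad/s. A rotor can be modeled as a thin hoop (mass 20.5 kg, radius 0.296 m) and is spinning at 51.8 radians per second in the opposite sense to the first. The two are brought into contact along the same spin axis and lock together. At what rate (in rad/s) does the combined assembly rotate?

|ω_f| ≈ 2.40 rad/s

No external torque acts about the common axis, so total angular momentum is conserved.
Moments of inertia: I_A = (63.4)(0.156)² = 1.543 kg·m²; I_B = (20.5)(0.296)² = 1.796 kg·m².
Taking A's sense as positive: L = (1.543)(55.1) − (1.796)(51.8) = -8.026 kg·m²·rad/s.
Combined I = 1.543 + 1.796 = 3.339 kg·m².
ω_f = L / I = -8.026 / 3.339 = -2.404 rad/s.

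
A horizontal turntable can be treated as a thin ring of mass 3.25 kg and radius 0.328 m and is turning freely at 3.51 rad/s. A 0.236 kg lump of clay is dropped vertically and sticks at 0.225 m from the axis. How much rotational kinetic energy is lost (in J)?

The added mass arrives with no angular momentum about the axis, and any external torque about the axis is negligible, so the system's angular momentum is conserved.
I_p = (3.25)(0.328)² = 0.3496 kg·m².
Added inertia Σmr² = (0.236)(0.225)² = 0.01195 kg·m²; I_f = 0.3496 + 0.01195 = 0.3616 kg·m².
ω_f = I_p ω_i / I_f = (0.3496)(3.51) / 0.3616 = 3.394 rad/s.
KE_i = ½(0.3496)(3.510 rad/s)² = 2.154 J; KE_f = ½(0.3616)(3.394)² = 2.083 J.

energy lost ≈ 0.0712 J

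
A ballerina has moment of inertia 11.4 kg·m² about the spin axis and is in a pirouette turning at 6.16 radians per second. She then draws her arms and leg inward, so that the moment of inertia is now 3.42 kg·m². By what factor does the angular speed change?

ω₂/ω₁ ≈ 3.33

Angular momentum about the spin axis is conserved since the torque about it is zero.
ω₂/ω₁ = I₁/I₂ = 11.40 / 3.420 = 3.333.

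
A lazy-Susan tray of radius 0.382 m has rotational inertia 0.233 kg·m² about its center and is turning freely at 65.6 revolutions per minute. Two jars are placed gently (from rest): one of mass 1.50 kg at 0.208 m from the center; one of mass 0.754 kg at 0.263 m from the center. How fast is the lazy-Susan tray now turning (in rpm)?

ω_f ≈ 43.7 rpm

The added mass arrives with no angular momentum about the center, and any external torque about the center is negligible, so the system's angular momentum is conserved.
Added inertia Σmr² = (1.50)(0.208)² + (0.754)(0.263)² = 0.1170 kg·m²; I_f = 0.2330 + 0.1170 = 0.3500 kg·m².
ω_f = I_p ω_i / I_f = (0.2330)(65.6) / 0.3500 = 43.66 rpm.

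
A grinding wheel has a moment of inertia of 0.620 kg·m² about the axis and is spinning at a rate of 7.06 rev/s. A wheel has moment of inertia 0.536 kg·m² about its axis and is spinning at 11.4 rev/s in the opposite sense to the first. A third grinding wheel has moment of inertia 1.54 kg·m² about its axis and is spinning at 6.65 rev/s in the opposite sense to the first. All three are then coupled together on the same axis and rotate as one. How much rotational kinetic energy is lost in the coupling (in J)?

ΔKE lost ≈ 2280 J

No external torque acts about the common axis, so total angular momentum is conserved.
Taking A's sense as positive: L = (0.6200)(7.06) − (0.5360)(11.4) − (1.540)(6.65) = -11.97 kg·m²·rev/s.
Combined I = 0.6200 + 0.5360 + 1.540 = 2.696 kg·m².
ω_f = L / I = -11.97 / 2.696 = -4.441 rev/s.
KE_i = ½ΣIω² = 3329 J; KE_f = ½(2.696)(27.91)² = 1050 J.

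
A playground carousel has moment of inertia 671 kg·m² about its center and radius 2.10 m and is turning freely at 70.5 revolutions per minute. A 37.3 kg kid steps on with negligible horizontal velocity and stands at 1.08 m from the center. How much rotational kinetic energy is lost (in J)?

energy lost ≈ 1110 J

No external torque acts about the center; L_before = L_after.
Added inertia Σmr² = (37.3)(1.08)² = 43.51 kg·m²; I_f = 671.0 + 43.51 = 714.5 kg·m².
ω_f = I_p ω_i / I_f = (671.0)(70.5) / 714.5 = 66.21 rpm.
KE_i = ½(671.0)(7.383 rad/s)² = 18290 J; KE_f = ½(714.5)(6.933)² = 17170 J.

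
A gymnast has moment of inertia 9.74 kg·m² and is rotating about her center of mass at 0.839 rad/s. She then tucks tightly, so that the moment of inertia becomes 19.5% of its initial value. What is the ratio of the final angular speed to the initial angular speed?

No external torque acts about the spin axis, so angular momentum is conserved.
I₂ = 0.195 × 9.74 = 1.899 kg·m².
ω₂/ω₁ = I₁/I₂ = 9.740 / 1.899 = 5.128.

ω₂/ω₁ ≈ 5.13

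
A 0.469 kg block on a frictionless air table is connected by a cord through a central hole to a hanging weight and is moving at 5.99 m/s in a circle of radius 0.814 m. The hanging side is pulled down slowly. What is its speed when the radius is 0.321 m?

v₂ ≈ 15.2 m/s

The only horizontal force on the mass is along the cord (radial), so it exerts no torque about the hole and angular momentum m v r is conserved.
v₂ = v₁ r₁ / r₂ = (5.99)(0.814) / (0.321) = 15.19 m/s.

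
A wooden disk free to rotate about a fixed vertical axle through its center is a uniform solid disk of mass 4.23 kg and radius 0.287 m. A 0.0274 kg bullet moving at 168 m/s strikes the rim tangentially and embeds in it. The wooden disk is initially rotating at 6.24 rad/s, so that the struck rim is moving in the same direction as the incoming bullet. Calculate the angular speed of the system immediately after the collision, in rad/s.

About the axle the impulsive forces during the collision are internal, so angular momentum about that axis is conserved.
I_p = ½(4.23)(0.287)² = 0.1742 kg·m². Taking the sense of the bullet's angular momentum as positive, L_{bullet} = m v R = (0.0274)(168)(0.287) = 1.321 kg·m²/s.
L_i = +I_p ω_p + m v R = +(0.1742)(6.24) + 1.321 = 2.408 kg·m²/s.
After sticking, I_f = I_p + m R² = 0.1742 + (0.0274)(0.287)² = 0.1765 kg·m².
ω_f = L_i / I_f = 2.408 / 0.1765 = 13.65 rad/s.

|ω_f| ≈ 13.6 rad/s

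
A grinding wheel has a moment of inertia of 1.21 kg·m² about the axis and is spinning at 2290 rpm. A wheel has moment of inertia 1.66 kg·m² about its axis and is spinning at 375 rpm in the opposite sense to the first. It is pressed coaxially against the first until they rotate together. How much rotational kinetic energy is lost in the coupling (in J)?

The coupling torques are internal; angular momentum about the shared axis is conserved.
Taking A's sense as positive: L = (1.210)(2290) − (1.660)(375) = 2148 kg·m²·rpm.
Combined I = 1.210 + 1.660 = 2.870 kg·m².
ω_f = L / I = 2148 / 2.870 = 748.6 rpm.
KE_i = ½ΣIω² = 36070 J; KE_f = ½(2.870)(78.39)² = 8818 J.

ΔKE lost ≈ 27300 J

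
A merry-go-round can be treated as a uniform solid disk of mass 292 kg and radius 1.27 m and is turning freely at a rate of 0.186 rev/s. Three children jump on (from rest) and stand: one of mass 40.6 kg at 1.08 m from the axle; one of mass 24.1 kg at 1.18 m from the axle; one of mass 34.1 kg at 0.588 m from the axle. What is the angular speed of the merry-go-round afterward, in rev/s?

No external torque acts about the axle; L_before = L_after.
I_p = ½(292)(1.27)² = 235.5 kg·m².
Added inertia Σmr² = (40.6)(1.08)² + (24.1)(1.18)² + (34.1)(0.588)² = 92.70 kg·m²; I_f = 235.5 + 92.70 = 328.2 kg·m².
ω_f = I_p ω_i / I_f = (235.5)(0.186) / 328.2 = 0.1335 rev/s.

ω_f ≈ 0.133 rev/s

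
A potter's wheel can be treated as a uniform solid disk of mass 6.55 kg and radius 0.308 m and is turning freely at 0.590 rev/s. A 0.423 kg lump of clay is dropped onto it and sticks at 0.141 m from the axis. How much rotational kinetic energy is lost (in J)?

energy lost ≈ 0.0563 J

No external torque acts about the axis; L_before = L_after.
I_p = ½(6.55)(0.308)² = 0.3107 kg·m².
Added inertia Σmr² = (0.423)(0.141)² = 0.008410 kg·m²; I_f = 0.3107 + 0.008410 = 0.3191 kg·m².
ω_f = I_p ω_i / I_f = (0.3107)(0.590) / 0.3191 = 0.5745 rev/s.
KE_i = ½(0.3107)(3.707 rad/s)² = 2.135 J; KE_f = ½(0.3191)(3.609)² = 2.078 J.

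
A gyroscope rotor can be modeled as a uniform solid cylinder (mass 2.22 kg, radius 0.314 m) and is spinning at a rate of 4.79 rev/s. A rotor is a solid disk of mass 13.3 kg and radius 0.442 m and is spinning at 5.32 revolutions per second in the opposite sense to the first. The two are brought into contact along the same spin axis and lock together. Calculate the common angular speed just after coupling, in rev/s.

|ω_f| ≈ 4.53 rev/s

The coupling torques are internal; angular momentum about the shared axis is conserved.
Moments of inertia: I_A = ½(2.22)(0.314)² = 0.1094 kg·m²; I_B = ½(13.3)(0.442)² = 1.299 kg·m².
Taking A's sense as positive: L = (0.1094)(4.79) − (1.299)(5.32) = -6.387 kg·m²·rev/s.
Combined I = 0.1094 + 1.299 = 1.409 kg·m².
ω_f = L / I = -6.387 / 1.409 = -4.535 rev/s.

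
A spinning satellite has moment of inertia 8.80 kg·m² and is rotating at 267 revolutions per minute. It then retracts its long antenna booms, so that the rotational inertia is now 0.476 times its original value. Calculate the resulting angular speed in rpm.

ω₂ ≈ 561 rpm

Angular momentum about the spin axis is conserved since the torque about it is zero.
I₂ = 0.476 × 8.80 = 4.189 kg·m².
ω₂ = I₁ω₁ / I₂ = (8.800)(267 rpm) / (4.189) = 560.9 rpm.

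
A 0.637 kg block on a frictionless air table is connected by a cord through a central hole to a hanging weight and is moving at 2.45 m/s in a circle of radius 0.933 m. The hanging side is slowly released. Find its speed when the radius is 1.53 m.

v₂ ≈ 1.49 m/s

The only horizontal force on the mass is along the cord (radial), so it exerts no torque about the hole and angular momentum m v r is conserved.
v₂ = v₁ r₁ / r₂ = (2.45)(0.933) / (1.53) = 1.494 m/s.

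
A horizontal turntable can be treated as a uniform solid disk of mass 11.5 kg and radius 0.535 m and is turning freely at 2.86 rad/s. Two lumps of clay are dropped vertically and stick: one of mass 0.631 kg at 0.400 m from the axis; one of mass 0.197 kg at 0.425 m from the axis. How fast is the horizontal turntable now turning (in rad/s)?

No external torque acts about the axis; L_before = L_after.
I_p = ½(11.5)(0.535)² = 1.646 kg·m².
Added inertia Σmr² = (0.631)(0.400)² + (0.197)(0.425)² = 0.1365 kg·m²; I_f = 1.646 + 0.1365 = 1.782 kg·m².
ω_f = I_p ω_i / I_f = (1.646)(2.86) / 1.782 = 2.641 rad/s.

ω_f ≈ 2.64 rad/s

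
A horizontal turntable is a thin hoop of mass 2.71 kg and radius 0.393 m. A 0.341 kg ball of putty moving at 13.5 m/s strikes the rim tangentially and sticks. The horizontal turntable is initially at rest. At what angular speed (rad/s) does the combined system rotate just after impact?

The axle reaction passes through the axle and exerts no torque about it; angular momentum about the axle is conserved through the impact.
I_p = (2.71)(0.393)² = 0.4186 kg·m². Taking the sense of the ball of putty's angular momentum as positive, L_{ball} = m v R = (0.341)(13.5)(0.393) = 1.809 kg·m²/s.
L_i = 0 + 1.809 = 1.809 kg·m²/s.
After sticking, I_f = I_p + m R² = 0.4186 + (0.341)(0.393)² = 0.4712 kg·m².
ω_f = L_i / I_f = 1.809 / 0.4712 = 3.839 rad/s.

|ω_f| ≈ 3.84 rad/s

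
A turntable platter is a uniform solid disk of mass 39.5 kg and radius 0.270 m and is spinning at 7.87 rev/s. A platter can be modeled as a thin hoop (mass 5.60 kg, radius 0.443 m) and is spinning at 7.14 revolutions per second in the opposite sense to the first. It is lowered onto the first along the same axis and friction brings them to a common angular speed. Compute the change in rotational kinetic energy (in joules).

ΔKE ≈ -2770 J

The coupling torques are internal; angular momentum about the shared axis is conserved.
Moments of inertia: I_A = ½(39.5)(0.270)² = 1.440 kg·m²; I_B = (5.60)(0.443)² = 1.099 kg·m².
Taking A's sense as positive: L = (1.440)(7.87) − (1.099)(7.14) = 3.484 kg·m²·rev/s.
Combined I = 1.440 + 1.099 = 2.539 kg·m².
ω_f = L / I = 3.484 / 2.539 = 1.372 rev/s.
KE_i = ½ΣIω² = 2866 J; KE_f = ½(2.539)(8.623)² = 94.39 J.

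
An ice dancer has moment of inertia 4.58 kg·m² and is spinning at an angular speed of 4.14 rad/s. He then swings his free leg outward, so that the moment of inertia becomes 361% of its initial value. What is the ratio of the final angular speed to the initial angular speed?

ω₂/ω₁ ≈ 0.277

With no external torque about the axis, L is conserved: I₁ω₁ = I₂ω₂.
I₂ = 3.61 × 4.58 = 16.53 kg·m².
ω₂/ω₁ = I₁/I₂ = 4.580 / 16.53 = 0.2770.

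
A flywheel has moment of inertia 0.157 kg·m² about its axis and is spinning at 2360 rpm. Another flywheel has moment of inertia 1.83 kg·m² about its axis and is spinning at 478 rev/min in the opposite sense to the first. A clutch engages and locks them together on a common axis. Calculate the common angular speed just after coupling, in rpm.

|ω_f| ≈ 254 rpm

The coupling torques are internal; angular momentum about the shared axis is conserved.
Taking A's sense as positive: L = (0.1570)(2360) − (1.830)(478) = -504.2 kg·m²·rpm.
Combined I = 0.1570 + 1.830 = 1.987 kg·m².
ω_f = L / I = -504.2 / 1.987 = -253.8 rpm.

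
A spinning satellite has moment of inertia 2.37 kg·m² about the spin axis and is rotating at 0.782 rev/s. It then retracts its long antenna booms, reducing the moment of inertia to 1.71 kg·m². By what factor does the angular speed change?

ω₂/ω₁ ≈ 1.39

Angular momentum about the spin axis is conserved since the torque about it is zero.
ω₂/ω₁ = I₁/I₂ = 2.370 / 1.710 = 1.386.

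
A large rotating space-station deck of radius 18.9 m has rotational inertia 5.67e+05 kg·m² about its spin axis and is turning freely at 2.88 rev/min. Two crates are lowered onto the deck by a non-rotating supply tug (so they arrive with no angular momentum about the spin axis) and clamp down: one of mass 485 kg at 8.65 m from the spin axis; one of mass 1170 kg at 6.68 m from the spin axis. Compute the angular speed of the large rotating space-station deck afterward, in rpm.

ω_f ≈ 2.49 rpm

No external torque acts about the spin axis; L_before = L_after.
Added inertia Σmr² = (485)(8.65)² + (1170)(6.68)² = 88500 kg·m²; I_f = 5.670e+05 + 88500 = 6.555e+05 kg·m².
ω_f = I_p ω_i / I_f = (5.670e+05)(2.88) / 6.555e+05 = 2.491 rpm.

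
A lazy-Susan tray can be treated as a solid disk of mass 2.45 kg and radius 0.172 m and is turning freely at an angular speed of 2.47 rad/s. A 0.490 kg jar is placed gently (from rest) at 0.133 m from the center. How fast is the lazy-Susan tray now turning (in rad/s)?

ω_f ≈ 1.99 rad/s

No external torque acts about the center; L_before = L_after.
I_p = ½(2.45)(0.172)² = 0.03624 kg·m².
Added inertia Σmr² = (0.490)(0.133)² = 0.008668 kg·m²; I_f = 0.03624 + 0.008668 = 0.04491 kg·m².
ω_f = I_p ω_i / I_f = (0.03624)(2.47) / 0.04491 = 1.993 rad/s.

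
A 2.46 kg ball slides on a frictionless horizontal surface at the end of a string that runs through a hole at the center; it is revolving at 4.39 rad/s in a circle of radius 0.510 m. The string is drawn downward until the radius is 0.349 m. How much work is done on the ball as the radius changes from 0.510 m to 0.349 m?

W ≈ 7.00 J

The constraining force is radial, so m r² ω about the center is conserved.
ω₂ = ω₁ (r₁/r₂)² = (4.39)(0.510/0.349)² = 9.375 rad/s.
W = ΔKE = ½m(v₂² − v₁²) = 7.001 J.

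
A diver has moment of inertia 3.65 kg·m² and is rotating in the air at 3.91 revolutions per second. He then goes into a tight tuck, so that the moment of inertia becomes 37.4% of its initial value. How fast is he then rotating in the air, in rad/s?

ω₂ ≈ 65.7 rad/s

No external torque acts about the spin axis, so angular momentum is conserved.
I₂ = 0.374 × 3.65 = 1.365 kg·m².
ω₂ = I₁ω₁ / I₂ = (3.650)(3.91 rev/s) / (1.365) = 10.45 rev/s = 65.69 rad/s.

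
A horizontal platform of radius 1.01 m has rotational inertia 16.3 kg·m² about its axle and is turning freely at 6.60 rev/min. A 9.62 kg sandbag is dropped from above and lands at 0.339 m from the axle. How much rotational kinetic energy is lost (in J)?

energy lost ≈ 0.247 J

The added mass arrives with no angular momentum about the axle, and any external torque about the axle is negligible, so the system's angular momentum is conserved.
Added inertia Σmr² = (9.62)(0.339)² = 1.106 kg·m²; I_f = 16.30 + 1.106 = 17.41 kg·m².
ω_f = I_p ω_i / I_f = (16.30)(6.60) / 17.41 = 6.181 rpm.
KE_i = ½(16.30)(0.6912 rad/s)² = 3.893 J; KE_f = ½(17.41)(0.6473)² = 3.646 J.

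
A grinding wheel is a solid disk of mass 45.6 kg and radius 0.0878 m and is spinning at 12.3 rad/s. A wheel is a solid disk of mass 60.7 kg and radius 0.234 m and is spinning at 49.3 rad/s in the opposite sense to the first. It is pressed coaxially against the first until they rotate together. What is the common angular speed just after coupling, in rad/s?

No external torque acts about the common axis, so total angular momentum is conserved.
Moments of inertia: I_A = ½(45.6)(0.0878)² = 0.1758 kg·m²; I_B = ½(60.7)(0.234)² = 1.662 kg·m².
Taking A's sense as positive: L = (0.1758)(12.3) − (1.662)(49.3) = -79.77 kg·m²·rad/s.
Combined I = 0.1758 + 1.662 = 1.838 kg·m².
ω_f = L / I = -79.77 / 1.838 = -43.41 rad/s.

|ω_f| ≈ 43.4 rad/s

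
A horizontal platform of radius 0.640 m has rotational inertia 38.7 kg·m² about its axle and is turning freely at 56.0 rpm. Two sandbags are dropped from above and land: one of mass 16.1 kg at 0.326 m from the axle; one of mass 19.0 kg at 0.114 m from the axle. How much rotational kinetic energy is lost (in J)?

energy lost ≈ 32.0 J

No external torque acts about the axle; L_before = L_after.
Added inertia Σmr² = (16.1)(0.326)² + (19.0)(0.114)² = 1.958 kg·m²; I_f = 38.70 + 1.958 = 40.66 kg·m².
ω_f = I_p ω_i / I_f = (38.70)(56.0) / 40.66 = 53.30 rpm.
KE_i = ½(38.70)(5.864 rad/s)² = 665.4 J; KE_f = ½(40.66)(5.582)² = 633.4 J.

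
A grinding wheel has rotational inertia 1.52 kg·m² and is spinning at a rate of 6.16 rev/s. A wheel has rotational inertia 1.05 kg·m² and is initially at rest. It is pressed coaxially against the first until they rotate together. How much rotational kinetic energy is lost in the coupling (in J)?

No external torque acts about the common axis, so total angular momentum is conserved.
Taking A's sense as positive: L = (1.520)(6.16) = 9.363 kg·m²·rev/s.
Combined I = 1.520 + 1.050 = 2.570 kg·m².
ω_f = L / I = 9.363 / 2.570 = 3.643 rev/s.
KE_i = ½ΣIω² = 1139 J; KE_f = ½(2.570)(22.89)² = 673.4 J.

ΔKE lost ≈ 465 J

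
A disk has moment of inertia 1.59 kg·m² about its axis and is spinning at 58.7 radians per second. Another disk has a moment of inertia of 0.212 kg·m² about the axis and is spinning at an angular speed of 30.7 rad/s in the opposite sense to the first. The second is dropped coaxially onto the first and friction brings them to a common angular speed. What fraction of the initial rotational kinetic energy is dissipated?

fraction ≈ 0.263

The coupling torques are internal; angular momentum about the shared axis is conserved.
Taking A's sense as positive: L = (1.590)(58.7) − (0.2120)(30.7) = 86.82 kg·m²·rad/s.
Combined I = 1.590 + 0.2120 = 1.802 kg·m².
ω_f = L / I = 86.82 / 1.802 = 48.18 rad/s.
KE_i = ½ΣIω² = 2839 J; KE_f = ½(1.802)(48.18)² = 2092 J.
Fraction dissipated = (KE_i − KE_f)/KE_i = 0.2633.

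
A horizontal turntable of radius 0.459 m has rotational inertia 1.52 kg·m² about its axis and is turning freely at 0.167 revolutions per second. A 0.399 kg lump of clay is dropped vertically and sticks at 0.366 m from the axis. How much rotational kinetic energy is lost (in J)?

energy lost ≈ 0.0284 J

The added mass arrives with no angular momentum about the axis, and any external torque about the axis is negligible, so the system's angular momentum is conserved.
Added inertia Σmr² = (0.399)(0.366)² = 0.05345 kg·m²; I_f = 1.520 + 0.05345 = 1.573 kg·m².
ω_f = I_p ω_i / I_f = (1.520)(0.167) / 1.573 = 0.1613 rev/s.
KE_i = ½(1.520)(1.049 rad/s)² = 0.8368 J; KE_f = ½(1.573)(1.014)² = 0.8083 J.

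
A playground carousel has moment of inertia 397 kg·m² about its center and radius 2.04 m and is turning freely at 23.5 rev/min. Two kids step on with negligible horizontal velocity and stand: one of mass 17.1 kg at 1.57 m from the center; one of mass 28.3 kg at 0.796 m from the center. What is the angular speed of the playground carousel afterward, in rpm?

No external torque acts about the center; L_before = L_after.
Added inertia Σmr² = (17.1)(1.57)² + (28.3)(0.796)² = 60.08 kg·m²; I_f = 397.0 + 60.08 = 457.1 kg·m².
ω_f = I_p ω_i / I_f = (397.0)(23.5) / 457.1 = 20.41 rpm.

ω_f ≈ 20.4 rpm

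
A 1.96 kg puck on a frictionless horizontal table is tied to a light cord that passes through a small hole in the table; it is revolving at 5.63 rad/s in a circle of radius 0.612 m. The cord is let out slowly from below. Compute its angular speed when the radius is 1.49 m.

ω₂ ≈ 0.950 rad/s

No torque about the axis ⇒ m r₁² ω₁ = m r₂² ω₂.
ω₂ = ω₁ (r₁/r₂)² = (5.63)(0.612/1.49)² = 0.9498 rad/s.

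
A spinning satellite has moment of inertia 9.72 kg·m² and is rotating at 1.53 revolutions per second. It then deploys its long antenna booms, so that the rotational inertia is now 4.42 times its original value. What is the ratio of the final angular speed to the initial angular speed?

ω₂/ω₁ ≈ 0.226

Angular momentum about the spin axis is conserved since the torque about it is zero.
I₂ = 4.42 × 9.72 = 42.96 kg·m².
ω₂/ω₁ = I₁/I₂ = 9.720 / 42.96 = 0.2262.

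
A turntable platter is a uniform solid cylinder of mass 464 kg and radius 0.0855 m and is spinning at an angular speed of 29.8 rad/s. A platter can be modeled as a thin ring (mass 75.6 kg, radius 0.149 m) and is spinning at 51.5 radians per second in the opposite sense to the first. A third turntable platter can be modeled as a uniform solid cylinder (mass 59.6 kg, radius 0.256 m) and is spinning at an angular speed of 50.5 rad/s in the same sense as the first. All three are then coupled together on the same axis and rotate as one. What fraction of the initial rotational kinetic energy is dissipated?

The coupling torques are internal; angular momentum about the shared axis is conserved.
Moments of inertia: I_A = ½(464)(0.0855)² = 1.696 kg·m²; I_B = (75.6)(0.149)² = 1.678 kg·m²; I_C = ½(59.6)(0.256)² = 1.953 kg·m².
Taking A's sense as positive: L = (1.696)(29.8) − (1.678)(51.5) + (1.953)(50.5) = 62.73 kg·m²·rad/s.
Combined I = 1.696 + 1.678 + 1.953 = 5.327 kg·m².
ω_f = L / I = 62.73 / 5.327 = 11.77 rad/s.
KE_i = ½ΣIω² = 5469 J; KE_f = ½(5.327)(11.77)² = 369.3 J.
Fraction dissipated = (KE_i − KE_f)/KE_i = 0.9325.

fraction ≈ 0.932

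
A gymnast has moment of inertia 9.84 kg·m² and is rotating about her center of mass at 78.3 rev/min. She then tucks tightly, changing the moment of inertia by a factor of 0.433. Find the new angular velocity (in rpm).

ω₂ ≈ 181 rpm

Angular momentum about the spin axis is conserved since the torque about it is zero.
I₂ = 0.433 × 9.84 = 4.261 kg·m².
ω₂ = I₁ω₁ / I₂ = (9.840)(78.3 rpm) / (4.261) = 180.8 rpm.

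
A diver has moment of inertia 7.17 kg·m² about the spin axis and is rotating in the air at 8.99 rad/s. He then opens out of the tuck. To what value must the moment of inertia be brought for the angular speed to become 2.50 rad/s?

With no external torque about the axis, L is conserved: I₁ω₁ = I₂ω₂.
I₂ = I₁ω₁ / ω₂ = (7.17)(8.99) / (2.50) = 25.78 kg·m².

I₂ ≈ 25.8 kg·m²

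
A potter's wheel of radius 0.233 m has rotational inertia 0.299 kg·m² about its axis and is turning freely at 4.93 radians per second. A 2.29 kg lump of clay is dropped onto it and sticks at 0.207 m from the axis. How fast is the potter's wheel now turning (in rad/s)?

ω_f ≈ 3.71 rad/s

No external torque acts about the axis; L_before = L_after.
Added inertia Σmr² = (2.29)(0.207)² = 0.09812 kg·m²; I_f = 0.2990 + 0.09812 = 0.3971 kg·m².
ω_f = I_p ω_i / I_f = (0.2990)(4.93) / 0.3971 = 3.712 rad/s.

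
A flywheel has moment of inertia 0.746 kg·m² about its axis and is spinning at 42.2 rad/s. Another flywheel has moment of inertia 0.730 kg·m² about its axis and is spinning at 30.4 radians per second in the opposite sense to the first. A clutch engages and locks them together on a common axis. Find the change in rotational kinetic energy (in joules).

ΔKE ≈ -972 J

No external torque acts about the common axis, so total angular momentum is conserved.
Taking A's sense as positive: L = (0.7460)(42.2) − (0.7300)(30.4) = 9.289 kg·m²·rad/s.
Combined I = 0.7460 + 0.7300 = 1.476 kg·m².
ω_f = L / I = 9.289 / 1.476 = 6.293 rad/s.
KE_i = ½ΣIω² = 1002 J; KE_f = ½(1.476)(6.293)² = 29.23 J.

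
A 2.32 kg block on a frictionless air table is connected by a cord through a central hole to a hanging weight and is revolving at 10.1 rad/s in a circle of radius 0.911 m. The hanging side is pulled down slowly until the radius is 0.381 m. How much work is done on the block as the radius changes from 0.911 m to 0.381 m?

The constraining force is radial, so m r² ω about the center is conserved.
ω₂ = ω₁ (r₁/r₂)² = (10.1)(0.911/0.381)² = 57.74 rad/s.
W = ΔKE = ½m(v₂² − v₁²) = 463.3 J.

W ≈ 463 J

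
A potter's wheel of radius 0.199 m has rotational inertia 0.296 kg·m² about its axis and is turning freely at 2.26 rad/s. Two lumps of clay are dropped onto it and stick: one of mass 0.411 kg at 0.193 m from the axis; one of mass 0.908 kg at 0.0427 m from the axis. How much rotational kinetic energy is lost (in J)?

The added mass arrives with no angular momentum about the axis, and any external torque about the axis is negligible, so the system's angular momentum is conserved.
Added inertia Σmr² = (0.411)(0.193)² + (0.908)(0.0427)² = 0.01696 kg·m²; I_f = 0.2960 + 0.01696 = 0.3130 kg·m².
ω_f = I_p ω_i / I_f = (0.2960)(2.26) / 0.3130 = 2.137 rad/s.
KE_i = ½(0.2960)(2.260 rad/s)² = 0.7559 J; KE_f = ½(0.3130)(2.137)² = 0.7149 J.

energy lost ≈ 0.0410 J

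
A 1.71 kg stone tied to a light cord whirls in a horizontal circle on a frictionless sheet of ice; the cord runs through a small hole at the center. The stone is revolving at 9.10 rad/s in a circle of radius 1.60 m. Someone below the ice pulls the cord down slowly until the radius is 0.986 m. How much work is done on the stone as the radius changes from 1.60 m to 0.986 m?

W ≈ 296 J

The constraining force is radial, so m r² ω about the center is conserved.
ω₂ = ω₁ (r₁/r₂)² = (9.10)(1.60/0.986)² = 23.96 rad/s.
W = ΔKE = ½m(v₂² − v₁²) = 296.0 J.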